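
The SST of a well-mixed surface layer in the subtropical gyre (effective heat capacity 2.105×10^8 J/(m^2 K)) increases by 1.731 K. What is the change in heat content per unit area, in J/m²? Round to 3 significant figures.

Areal heat capacity C = 2.105×10^8 J/(m^2 K) (given).
ΔQ = C ΔT = 2.10×10^8 × 1.731 = 3.64×10^8 J/m².

3.64×10^8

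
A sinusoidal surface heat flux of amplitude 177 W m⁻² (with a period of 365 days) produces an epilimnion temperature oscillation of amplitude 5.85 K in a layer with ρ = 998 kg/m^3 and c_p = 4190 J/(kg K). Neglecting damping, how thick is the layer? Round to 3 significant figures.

36.3 m

ω = 2π / 3.15×10^7 s = 1.99×10^-7 s⁻¹.
Required C = F₀ / (A ω) = 177 / (5.85 × 1.99×10^-7) = 1.52×10^8 J/(m²·K).
D = C / (ρ c_p) = 1.52×10^8 / (998 × 4190) = 36.3 m.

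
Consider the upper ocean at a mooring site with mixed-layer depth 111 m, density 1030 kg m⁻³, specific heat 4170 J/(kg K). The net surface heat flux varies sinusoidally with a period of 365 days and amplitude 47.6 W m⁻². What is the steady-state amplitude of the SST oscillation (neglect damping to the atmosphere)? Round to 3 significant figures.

0.501 K

Areal heat capacity C = ρ c_p D = 1030 × 4170 × 111 = 4.77×10^8 J/(m²·K).
Angular frequency ω = 2π / T = 2π / 3.15×10^7 s = 1.99×10^-7 s⁻¹.
Cω = 4.77×10^8 × 1.99×10^-7 = 95.0 W/(m²·K).
Amplitude A = F₀ / (Cω) = 47.6 / 95.0 = 0.501 K.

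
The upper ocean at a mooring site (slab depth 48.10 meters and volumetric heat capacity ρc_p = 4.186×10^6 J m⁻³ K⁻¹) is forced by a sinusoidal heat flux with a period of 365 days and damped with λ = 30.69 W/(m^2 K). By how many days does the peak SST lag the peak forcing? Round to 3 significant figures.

Areal heat capacity C = ρc_p × D = 4.186×10^6 × 48.10 = 2.01×10^8 J/(m²·K).
ω = 2π / 3.15×10^7 s = 1.99×10^-7 s⁻¹.
Phase lag φ = arctan(Cω/λ) = arctan(40.1/30.69) = 0.918 rad.
Time lag = φ / ω = 0.918 / 1.99×10^-7 = 4.61×10^6 s = 53.3 days.

53.3 days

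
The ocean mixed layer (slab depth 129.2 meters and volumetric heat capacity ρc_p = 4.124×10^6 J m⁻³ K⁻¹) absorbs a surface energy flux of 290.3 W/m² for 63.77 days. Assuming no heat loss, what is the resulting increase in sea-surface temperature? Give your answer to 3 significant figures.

Areal heat capacity C = ρc_p × D = 4.124×10^6 × 129.2 = 5.33×10^8 J/(m²·K).
Net heat input Q = F Δt = 290.3 × (63.77 days × 86400 s/day) = 1.60×10^9 J/m².
ΔT = Q / C = 1.60×10^9 / 5.33×10^8 = 3.00 K.

3.00 K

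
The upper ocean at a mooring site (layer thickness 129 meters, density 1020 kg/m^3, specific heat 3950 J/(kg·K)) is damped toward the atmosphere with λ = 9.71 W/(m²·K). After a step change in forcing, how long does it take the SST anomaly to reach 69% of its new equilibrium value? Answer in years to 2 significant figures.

2.0 years

Areal heat capacity C = ρ c_p D = 1020 × 3950 × 129 = 5.20×10^8 J m⁻² K⁻¹.
τ = C / λ = 5.20×10^8 / 9.71 = 5.35×10^7 s.
Fraction reached: 1 − e^(−t/τ) = 0.69 ⇒ t = −τ ln(1 − 0.69) = τ × 1.17.
t = 6.27×10^7 s = 1.99 years.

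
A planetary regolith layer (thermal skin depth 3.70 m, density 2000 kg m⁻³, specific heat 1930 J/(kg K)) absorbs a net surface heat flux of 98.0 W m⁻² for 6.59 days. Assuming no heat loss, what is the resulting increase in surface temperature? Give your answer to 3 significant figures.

3.91 K

Areal heat capacity C = ρ c_p D = 2000 × 1930 × 3.70 = 1.43×10^7 J/(m²·K).
Net heat input Q = F Δt = 98.0 × (6.59 days × 86400 s/day) = 5.58×10^7 J/m².
ΔT = Q / C = 5.58×10^7 / 1.43×10^7 = 3.91 K.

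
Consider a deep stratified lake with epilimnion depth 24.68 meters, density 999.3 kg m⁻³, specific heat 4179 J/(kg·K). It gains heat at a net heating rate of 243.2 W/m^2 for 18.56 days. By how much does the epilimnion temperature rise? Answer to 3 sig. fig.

3.78 K

Areal heat capacity C = ρ c_p D = 999.3 × 4179 × 24.68 = 1.03×10^8 J m⁻² K⁻¹.
Net heat input Q = F Δt = 243.2 × (18.56 days × 86400 s/day) = 3.90×10^8 J/m².
ΔT = Q / C = 3.90×10^8 / 1.03×10^8 = 3.78 K.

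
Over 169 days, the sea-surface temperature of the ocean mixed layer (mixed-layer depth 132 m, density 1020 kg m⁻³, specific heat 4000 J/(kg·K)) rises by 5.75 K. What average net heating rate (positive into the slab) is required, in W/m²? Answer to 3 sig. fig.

Areal heat capacity C = ρ c_p D = 1020 × 4000 × 132 = 5.39×10^8 J/(m^2 K).
Required heat per unit area: Q = C ΔT = 5.39×10^8 × 5.75 = 3.10×10^9 J/m².
Flux F = Q / Δt = 3.10×10^9 / 1.46×10^7 s = 212 W/m².

212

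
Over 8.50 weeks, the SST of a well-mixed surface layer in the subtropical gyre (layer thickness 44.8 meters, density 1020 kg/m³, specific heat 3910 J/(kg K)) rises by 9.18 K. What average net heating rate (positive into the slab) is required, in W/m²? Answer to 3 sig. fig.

Areal heat capacity C = ρ c_p D = 1020 × 3910 × 44.8 = 1.79×10^8 J/(m²·K).
Required heat per unit area: Q = C ΔT = 1.79×10^8 × 9.18 = 1.64×10^9 J/m².
Flux F = Q / Δt = 1.64×10^9 / 5.14×10^6 s = 319 W/m².

319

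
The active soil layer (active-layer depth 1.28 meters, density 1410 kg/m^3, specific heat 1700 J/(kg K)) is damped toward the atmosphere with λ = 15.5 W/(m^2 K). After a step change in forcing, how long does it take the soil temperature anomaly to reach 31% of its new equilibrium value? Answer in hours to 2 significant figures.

Areal heat capacity C = ρ c_p D = 1410 × 1700 × 1.28 = 3.07×10^6 J m⁻² K⁻¹.
τ = C / λ = 3.07×10^6 / 15.5 = 1.98×10^5 s.
Fraction reached: 1 − e^(−t/τ) = 0.31 ⇒ t = −τ ln(1 − 0.31) = τ × 0.371.
t = 73500 s = 20.4 hours.

20 hours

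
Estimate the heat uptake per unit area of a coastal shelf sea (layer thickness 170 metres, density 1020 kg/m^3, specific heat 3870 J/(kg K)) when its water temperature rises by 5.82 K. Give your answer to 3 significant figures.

Areal heat capacity C = ρ c_p D = 1020 × 3870 × 170 = 6.71×10^8 J m⁻² K⁻¹.
ΔQ = C ΔT = 6.71×10^8 × 5.82 = 3.91×10^9 J/m².

3.91×10^9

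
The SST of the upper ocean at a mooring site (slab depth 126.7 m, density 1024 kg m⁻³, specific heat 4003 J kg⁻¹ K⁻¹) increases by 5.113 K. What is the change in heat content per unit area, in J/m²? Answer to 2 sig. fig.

2.7×10^9

Areal heat capacity C = ρ c_p D = 1024 × 4003 × 126.7 = 5.19×10^8 J m⁻² K⁻¹.
ΔQ = C ΔT = 5.19×10^8 × 5.113 = 2.66×10^9 J/m².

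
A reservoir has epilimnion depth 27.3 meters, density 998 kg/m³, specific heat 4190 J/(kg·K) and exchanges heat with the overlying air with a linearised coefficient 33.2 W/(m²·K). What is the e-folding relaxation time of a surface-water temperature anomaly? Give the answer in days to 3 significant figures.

Areal heat capacity C = ρ c_p D = 998 × 4190 × 27.3 = 1.14×10^8 J m⁻² K⁻¹.
Relaxation time τ = C / λ = 1.14×10^8 / 33.2 = 3.44×10^6 s.
In days: 3.44×10^6 s / (86400 s/day) = 39.8 days.

39.8 days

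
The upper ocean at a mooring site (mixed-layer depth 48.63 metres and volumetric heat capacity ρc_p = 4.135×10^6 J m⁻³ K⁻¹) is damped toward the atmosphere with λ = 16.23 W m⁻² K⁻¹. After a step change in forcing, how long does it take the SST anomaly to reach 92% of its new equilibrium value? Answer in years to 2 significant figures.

0.99 years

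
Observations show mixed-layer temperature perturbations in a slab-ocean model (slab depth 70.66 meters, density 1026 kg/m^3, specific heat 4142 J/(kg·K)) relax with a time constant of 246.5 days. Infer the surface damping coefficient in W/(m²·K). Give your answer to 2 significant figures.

14

Areal heat capacity C = ρ c_p D = 1026 × 4142 × 70.66 = 3.00×10^8 J m⁻² K⁻¹.
τ = 246.5 days = 2.13×10^7 s.
λ = C / τ = 3.00×10^8 / 2.13×10^7 = 14.1 W/(m²·K).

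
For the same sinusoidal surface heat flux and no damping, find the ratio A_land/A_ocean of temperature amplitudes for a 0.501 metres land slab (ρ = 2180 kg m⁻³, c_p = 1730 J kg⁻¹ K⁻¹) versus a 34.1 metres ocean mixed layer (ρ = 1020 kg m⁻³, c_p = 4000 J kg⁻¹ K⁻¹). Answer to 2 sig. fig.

74

C_ocean = 1020 × 4000 × 34.1 = 1.39×10^8 J/(m²·K).
C_land = 2180 × 1730 × 0.501 = 1.89×10^6 J/(m²·K).
Undamped amplitude ∝ 1/C, so A_land/A_ocean = C_ocean/C_land = 73.6.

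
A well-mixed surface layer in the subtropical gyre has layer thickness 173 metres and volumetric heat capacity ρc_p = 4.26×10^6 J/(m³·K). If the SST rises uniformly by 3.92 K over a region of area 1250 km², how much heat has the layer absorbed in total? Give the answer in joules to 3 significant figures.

3.61×10^18 J

Areal heat capacity C = ρc_p × D = 4.26×10^6 × 173 = 7.37×10^8 J m⁻² K⁻¹.
Heat per unit area: q = C ΔT = 7.37×10^8 × 3.92 = 2.89×10^9 J/m².
Total heat: Q = q × A = 2.89×10^9 × (1250 × 10⁶ m²) = 3.61×10^18 J.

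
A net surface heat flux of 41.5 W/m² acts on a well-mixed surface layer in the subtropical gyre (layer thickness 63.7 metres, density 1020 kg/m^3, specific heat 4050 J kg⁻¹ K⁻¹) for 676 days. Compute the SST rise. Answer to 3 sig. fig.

9.21 K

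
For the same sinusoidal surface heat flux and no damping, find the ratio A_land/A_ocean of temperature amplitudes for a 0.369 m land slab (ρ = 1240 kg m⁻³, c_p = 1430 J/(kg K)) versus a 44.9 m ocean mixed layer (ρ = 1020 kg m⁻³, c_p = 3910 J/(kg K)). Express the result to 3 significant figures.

274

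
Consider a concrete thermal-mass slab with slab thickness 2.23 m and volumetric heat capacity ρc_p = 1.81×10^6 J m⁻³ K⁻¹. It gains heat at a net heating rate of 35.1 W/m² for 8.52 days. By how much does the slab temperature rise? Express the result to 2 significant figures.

Areal heat capacity C = ρc_p × D = 1.81×10^6 × 2.23 = 4.04×10^6 J/(m^2 K).
Net heat input Q = F Δt = 35.1 × (8.52 days × 86400 s/day) = 2.58×10^7 J/m².
ΔT = Q / C = 2.58×10^7 / 4.04×10^6 = 6.40 K.

6.4 K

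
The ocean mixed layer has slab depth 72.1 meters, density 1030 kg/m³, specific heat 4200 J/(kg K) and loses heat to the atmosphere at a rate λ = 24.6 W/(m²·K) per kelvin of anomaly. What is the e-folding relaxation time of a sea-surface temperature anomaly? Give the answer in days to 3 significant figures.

147 days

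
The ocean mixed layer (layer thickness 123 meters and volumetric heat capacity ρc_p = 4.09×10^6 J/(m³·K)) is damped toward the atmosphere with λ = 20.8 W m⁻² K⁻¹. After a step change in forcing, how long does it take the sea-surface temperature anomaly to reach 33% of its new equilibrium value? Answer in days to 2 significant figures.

Areal heat capacity C = ρc_p × D = 4.09×10^6 × 123 = 5.03×10^8 J/(m^2 K).
τ = C / λ = 5.03×10^8 / 20.8 = 2.42×10^7 s.
Fraction reached: 1 − e^(−t/τ) = 0.33 ⇒ t = −τ ln(1 − 0.33) = τ × 0.400.
t = 9.69×10^6 s = 112 days.

110 days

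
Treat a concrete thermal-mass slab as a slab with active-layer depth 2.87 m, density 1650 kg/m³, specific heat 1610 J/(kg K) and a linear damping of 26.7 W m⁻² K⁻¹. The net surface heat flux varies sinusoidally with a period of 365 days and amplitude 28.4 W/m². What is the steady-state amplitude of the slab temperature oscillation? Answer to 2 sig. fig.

Areal heat capacity C = ρ c_p D = 1650 × 1610 × 2.87 = 7.62×10^6 J/(m^2 K).
Angular frequency ω = 2π / T = 2π / 3.15×10^7 s = 1.99×10^-7 s⁻¹.
√((Cω)² + λ²) = √((1.52)² + 26.7²) = 26.7 W/(m²·K).
Amplitude A = F₀ / √((Cω)²+λ²) = 28.4 / 26.7 = 1.06 K.

1.1 K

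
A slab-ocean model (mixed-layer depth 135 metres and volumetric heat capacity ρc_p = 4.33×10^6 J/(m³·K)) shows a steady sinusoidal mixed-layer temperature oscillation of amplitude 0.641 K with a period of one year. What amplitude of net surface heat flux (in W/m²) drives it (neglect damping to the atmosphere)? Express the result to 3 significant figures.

74.7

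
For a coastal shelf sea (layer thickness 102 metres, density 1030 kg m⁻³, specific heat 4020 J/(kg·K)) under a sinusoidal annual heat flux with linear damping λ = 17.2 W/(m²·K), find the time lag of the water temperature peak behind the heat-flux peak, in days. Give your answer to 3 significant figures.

79.5 days

Areal heat capacity C = ρ c_p D = 1030 × 4020 × 102 = 4.22×10^8 J m⁻² K⁻¹.
ω = 2π / 3.15×10^7 s = 1.99×10^-7 s⁻¹.
Phase lag φ = arctan(Cω/λ) = arctan(84.1/17.2) = 1.37 rad.
Time lag = φ / ω = 1.37 / 1.99×10^-7 = 6.87×10^6 s = 79.5 days.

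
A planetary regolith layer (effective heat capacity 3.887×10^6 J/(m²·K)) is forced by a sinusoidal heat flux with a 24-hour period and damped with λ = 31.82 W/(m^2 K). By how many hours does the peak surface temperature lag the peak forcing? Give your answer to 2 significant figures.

Areal heat capacity C = 3.887×10^6 J/(m²·K) (given).
ω = 2π / 86400 s = 7.27×10^-5 s⁻¹.
Phase lag φ = arctan(Cω/λ) = arctan(283/31.82) = 1.46 rad.
Time lag = φ / ω = 1.46 / 7.27×10^-5 = 20100 s = 5.57 hours.

5.6 hours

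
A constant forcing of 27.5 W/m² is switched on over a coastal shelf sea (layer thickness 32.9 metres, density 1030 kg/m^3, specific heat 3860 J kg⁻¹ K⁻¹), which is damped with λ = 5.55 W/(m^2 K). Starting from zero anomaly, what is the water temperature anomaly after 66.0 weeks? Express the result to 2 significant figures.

4.0 K

Areal heat capacity C = ρ c_p D = 1030 × 3860 × 32.9 = 1.31×10^8 J m⁻² K⁻¹.
τ = C / λ = 1.31×10^8 / 5.55 = 2.36×10^7 s.
Equilibrium anomaly ΔT_eq = F / λ = 27.5 / 5.55 = 4.95 K.
t = 66.0 weeks = 3.99×10^7 s, so t/τ = 1.69.
ΔT(t) = ΔT_eq (1 − e^(−t/τ)) = 4.95 × (1 − e^−1.69) = 4.04 K.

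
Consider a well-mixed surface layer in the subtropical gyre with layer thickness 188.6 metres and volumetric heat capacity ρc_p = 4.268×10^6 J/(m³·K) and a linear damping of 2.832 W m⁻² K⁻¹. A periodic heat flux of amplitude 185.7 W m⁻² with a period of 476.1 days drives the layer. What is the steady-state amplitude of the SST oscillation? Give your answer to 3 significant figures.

1.51 K

Areal heat capacity C = ρc_p × D = 4.268×10^6 × 188.6 = 8.05×10^8 J/(m²·K).
Angular frequency ω = 2π / T = 2π / 4.11×10^7 s = 1.53×10^-7 s⁻¹.
√((Cω)² + λ²) = √((123)² + 2.832²) = 123 W/(m²·K).
Amplitude A = F₀ / √((Cω)²+λ²) = 185.7 / 123 = 1.51 K.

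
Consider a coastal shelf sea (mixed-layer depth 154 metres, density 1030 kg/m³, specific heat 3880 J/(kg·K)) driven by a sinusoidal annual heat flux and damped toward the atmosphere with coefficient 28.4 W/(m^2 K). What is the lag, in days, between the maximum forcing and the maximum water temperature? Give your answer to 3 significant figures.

78.0 days

Areal heat capacity C = ρ c_p D = 1030 × 3880 × 154 = 6.15×10^8 J/(m²·K).
ω = 2π / 3.15×10^7 s = 1.99×10^-7 s⁻¹.
Phase lag φ = arctan(Cω/λ) = arctan(123/28.4) = 1.34 rad.
Time lag = φ / ω = 1.34 / 1.99×10^-7 = 6.74×10^6 s = 78.0 days.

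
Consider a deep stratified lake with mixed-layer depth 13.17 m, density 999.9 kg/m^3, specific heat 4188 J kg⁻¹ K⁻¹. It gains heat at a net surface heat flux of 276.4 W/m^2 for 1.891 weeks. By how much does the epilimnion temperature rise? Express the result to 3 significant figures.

5.73 K

Areal heat capacity C = ρ c_p D = 999.9 × 4188 × 13.17 = 5.52×10^7 J m⁻² K⁻¹.
Net heat input Q = F Δt = 276.4 × (1.891 weeks × 6.048×10^5 s/week) = 3.16×10^8 J/m².
ΔT = Q / C = 3.16×10^8 / 5.52×10^7 = 5.73 K.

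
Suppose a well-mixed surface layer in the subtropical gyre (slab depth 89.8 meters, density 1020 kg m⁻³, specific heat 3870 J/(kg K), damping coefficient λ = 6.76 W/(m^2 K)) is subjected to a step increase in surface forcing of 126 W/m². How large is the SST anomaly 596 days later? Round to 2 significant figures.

12 K

Areal heat capacity C = ρ c_p D = 1020 × 3870 × 89.8 = 3.54×10^8 J/(m²·K).
τ = C / λ = 3.54×10^8 / 6.76 = 5.24×10^7 s.
Equilibrium anomaly ΔT_eq = F / λ = 126 / 6.76 = 18.6 K.
t = 596 days = 5.15×10^7 s, so t/τ = 0.982.
ΔT(t) = ΔT_eq (1 − e^(−t/τ)) = 18.6 × (1 − e^−0.982) = 11.7 K.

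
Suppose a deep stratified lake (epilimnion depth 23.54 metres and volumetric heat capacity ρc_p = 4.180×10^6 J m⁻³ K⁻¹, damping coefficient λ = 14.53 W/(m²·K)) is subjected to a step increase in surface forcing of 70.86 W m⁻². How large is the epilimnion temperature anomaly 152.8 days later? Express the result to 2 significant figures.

Areal heat capacity C = ρc_p × D = 4.180×10^6 × 23.54 = 9.84×10^7 J m⁻² K⁻¹.
τ = C / λ = 9.84×10^7 / 14.53 = 6.77×10^6 s.
Equilibrium anomaly ΔT_eq = F / λ = 70.86 / 14.53 = 4.88 K.
t = 152.8 days = 1.32×10^7 s, so t/τ = 1.95.
ΔT(t) = ΔT_eq (1 − e^(−t/τ)) = 4.88 × (1 − e^−1.95) = 4.18 K.

4.2 K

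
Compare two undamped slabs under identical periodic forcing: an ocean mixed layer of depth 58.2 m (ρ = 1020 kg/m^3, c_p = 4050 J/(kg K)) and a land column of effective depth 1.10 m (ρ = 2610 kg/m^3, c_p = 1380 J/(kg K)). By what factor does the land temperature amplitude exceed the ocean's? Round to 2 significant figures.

61

C_ocean = 1020 × 4050 × 58.2 = 2.40×10^8 J/(m²·K).
C_land = 2610 × 1380 × 1.10 = 3.96×10^6 J/(m²·K).
Undamped amplitude ∝ 1/C, so A_land/A_ocean = C_ocean/C_land = 60.7.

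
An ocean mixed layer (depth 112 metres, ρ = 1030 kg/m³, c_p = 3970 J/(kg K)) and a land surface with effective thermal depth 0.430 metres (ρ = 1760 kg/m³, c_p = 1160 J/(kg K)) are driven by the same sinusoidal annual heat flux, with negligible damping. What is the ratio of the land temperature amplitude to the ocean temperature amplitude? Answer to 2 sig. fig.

520

C_ocean = 1030 × 3970 × 112 = 4.58×10^8 J/(m²·K).
C_land = 1760 × 1160 × 0.430 = 8.78×10^5 J/(m²·K).
Undamped amplitude ∝ 1/C, so A_land/A_ocean = C_ocean/C_land = 522.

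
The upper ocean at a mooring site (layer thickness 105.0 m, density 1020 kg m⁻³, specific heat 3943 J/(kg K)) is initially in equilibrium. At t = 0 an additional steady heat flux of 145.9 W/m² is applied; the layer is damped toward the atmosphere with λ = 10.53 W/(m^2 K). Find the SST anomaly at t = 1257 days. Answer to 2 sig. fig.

Areal heat capacity C = ρ c_p D = 1020 × 3943 × 105.0 = 4.22×10^8 J/(m²·K).
τ = C / λ = 4.22×10^8 / 10.53 = 4.01×10^7 s.
Equilibrium anomaly ΔT_eq = F / λ = 145.9 / 10.53 = 13.9 K.
t = 1257 days = 1.09×10^8 s, so t/τ = 2.71.
ΔT(t) = ΔT_eq (1 − e^(−t/τ)) = 13.9 × (1 − e^−2.71) = 12.9 K.

13 K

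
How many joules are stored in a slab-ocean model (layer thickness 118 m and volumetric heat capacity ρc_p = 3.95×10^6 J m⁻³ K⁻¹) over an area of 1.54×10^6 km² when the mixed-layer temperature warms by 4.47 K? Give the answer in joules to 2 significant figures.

3.2×10^21 J

Areal heat capacity C = ρc_p × D = 3.95×10^6 × 118 = 4.66×10^8 J m⁻² K⁻¹.
Heat per unit area: q = C ΔT = 4.66×10^8 × 4.47 = 2.08×10^9 J/m².
Total heat: Q = q × A = 2.08×10^9 × (1.54×10^6 × 10⁶ m²) = 3.21×10^21 J.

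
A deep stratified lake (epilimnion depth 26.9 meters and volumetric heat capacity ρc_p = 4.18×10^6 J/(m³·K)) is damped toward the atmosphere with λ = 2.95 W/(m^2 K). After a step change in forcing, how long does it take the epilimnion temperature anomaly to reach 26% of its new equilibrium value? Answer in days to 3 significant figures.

133 days

Areal heat capacity C = ρc_p × D = 4.18×10^6 × 26.9 = 1.12×10^8 J m⁻² K⁻¹.
τ = C / λ = 1.12×10^8 / 2.95 = 3.81×10^7 s.
Fraction reached: 1 − e^(−t/τ) = 0.26 ⇒ t = −τ ln(1 − 0.26) = τ × 0.301.
t = 1.15×10^7 s = 133 days.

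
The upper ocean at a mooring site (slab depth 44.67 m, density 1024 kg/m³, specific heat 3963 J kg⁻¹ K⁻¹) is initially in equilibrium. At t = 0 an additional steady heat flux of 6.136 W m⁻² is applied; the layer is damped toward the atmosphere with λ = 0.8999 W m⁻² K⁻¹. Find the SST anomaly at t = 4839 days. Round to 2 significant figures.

Areal heat capacity C = ρ c_p D = 1024 × 3963 × 44.67 = 1.81×10^8 J m⁻² K⁻¹.
τ = C / λ = 1.81×10^8 / 0.8999 = 2.01×10^8 s.
Equilibrium anomaly ΔT_eq = F / λ = 6.136 / 0.8999 = 6.82 K.
t = 4839 days = 4.18×10^8 s, so t/τ = 2.08.
ΔT(t) = ΔT_eq (1 − e^(−t/τ)) = 6.82 × (1 − e^−2.08) = 5.96 K.

6.0 K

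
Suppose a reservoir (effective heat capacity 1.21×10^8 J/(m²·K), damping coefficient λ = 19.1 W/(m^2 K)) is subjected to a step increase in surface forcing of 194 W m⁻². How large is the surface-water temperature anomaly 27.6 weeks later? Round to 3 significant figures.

9.43 K

Areal heat capacity C = 1.21×10^8 J/(m²·K) (given).
τ = C / λ = 1.21×10^8 / 19.1 = 6.34×10^6 s.
Equilibrium anomaly ΔT_eq = F / λ = 194 / 19.1 = 10.2 K.
t = 27.6 weeks = 1.67×10^7 s, so t/τ = 2.63.
ΔT(t) = ΔT_eq (1 − e^(−t/τ)) = 10.2 × (1 − e^−2.63) = 9.43 K.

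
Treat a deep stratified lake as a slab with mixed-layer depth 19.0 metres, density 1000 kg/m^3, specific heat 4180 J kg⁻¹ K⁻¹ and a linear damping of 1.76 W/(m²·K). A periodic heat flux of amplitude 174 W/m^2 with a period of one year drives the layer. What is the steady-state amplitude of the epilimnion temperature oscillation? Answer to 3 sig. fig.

10.9 K

Areal heat capacity C = ρ c_p D = 1000 × 4180 × 19.0 = 7.94×10^7 J/(m^2 K).
Angular frequency ω = 2π / T = 2π / 3.15×10^7 s = 1.99×10^-7 s⁻¹.
√((Cω)² + λ²) = √((15.8)² + 1.76²) = 15.9 W/(m²·K).
Amplitude A = F₀ / √((Cω)²+λ²) = 174 / 15.9 = 10.9 K.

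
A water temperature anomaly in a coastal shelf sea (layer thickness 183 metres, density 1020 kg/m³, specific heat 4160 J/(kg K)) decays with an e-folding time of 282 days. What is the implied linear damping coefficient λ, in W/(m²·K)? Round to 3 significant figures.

31.9

Areal heat capacity C = ρ c_p D = 1020 × 4160 × 183 = 7.77×10^8 J/(m^2 K).
τ = 282 days = 2.44×10^7 s.
λ = C / τ = 7.77×10^8 / 2.44×10^7 = 31.9 W/(m²·K).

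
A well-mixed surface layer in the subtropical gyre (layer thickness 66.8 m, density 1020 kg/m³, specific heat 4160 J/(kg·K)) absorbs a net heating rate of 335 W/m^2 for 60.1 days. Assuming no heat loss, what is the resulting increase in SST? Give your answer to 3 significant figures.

Areal heat capacity C = ρ c_p D = 1020 × 4160 × 66.8 = 2.83×10^8 J/(m²·K).
Net heat input Q = F Δt = 335 × (60.1 days × 86400 s/day) = 1.74×10^9 J/m².
ΔT = Q / C = 1.74×10^9 / 2.83×10^8 = 6.14 K.

6.14 K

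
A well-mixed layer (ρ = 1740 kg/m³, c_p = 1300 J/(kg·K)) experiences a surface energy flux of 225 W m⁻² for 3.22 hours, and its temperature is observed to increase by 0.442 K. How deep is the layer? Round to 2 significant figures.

Heat input Q = F Δt = 225 × 11600 s = 2.61×10^6 J/m².
Required areal heat capacity C = Q / ΔT = 5.90×10^6 J/(m²·K).
Depth D = C / (ρ c_p) = 5.90×10^6 / (1740 × 1300) = 2.61 m.

2.6 m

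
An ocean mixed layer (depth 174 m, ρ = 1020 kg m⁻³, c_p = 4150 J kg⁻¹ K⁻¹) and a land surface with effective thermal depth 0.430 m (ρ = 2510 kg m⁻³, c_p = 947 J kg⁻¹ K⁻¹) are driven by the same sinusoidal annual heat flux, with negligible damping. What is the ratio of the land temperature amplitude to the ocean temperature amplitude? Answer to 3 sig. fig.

721

C_ocean = 1020 × 4150 × 174 = 7.37×10^8 J/(m²·K).
C_land = 2510 × 947 × 0.430 = 1.02×10^6 J/(m²·K).
Undamped amplitude ∝ 1/C, so A_land/A_ocean = C_ocean/C_land = 721.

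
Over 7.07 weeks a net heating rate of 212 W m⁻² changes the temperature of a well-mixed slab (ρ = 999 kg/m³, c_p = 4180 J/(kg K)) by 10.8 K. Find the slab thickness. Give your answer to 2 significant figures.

Heat input Q = F Δt = 212 × 4.28×10^6 s = 9.06×10^8 J/m².
Required areal heat capacity C = Q / ΔT = 8.39×10^7 J/(m²·K).
Depth D = C / (ρ c_p) = 8.39×10^7 / (999 × 4180) = 20.1 m.

20 m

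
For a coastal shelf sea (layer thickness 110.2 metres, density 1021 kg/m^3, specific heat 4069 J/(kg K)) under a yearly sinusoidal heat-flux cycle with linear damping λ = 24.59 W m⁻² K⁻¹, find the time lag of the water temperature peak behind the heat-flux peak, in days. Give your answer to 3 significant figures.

76.0 days

Areal heat capacity C = ρ c_p D = 1021 × 4069 × 110.2 = 4.58×10^8 J/(m^2 K).
ω = 2π / 3.15×10^7 s = 1.99×10^-7 s⁻¹.
Phase lag φ = arctan(Cω/λ) = arctan(91.2/24.59) = 1.31 rad.
Time lag = φ / ω = 1.31 / 1.99×10^-7 = 6.56×10^6 s = 76.0 days.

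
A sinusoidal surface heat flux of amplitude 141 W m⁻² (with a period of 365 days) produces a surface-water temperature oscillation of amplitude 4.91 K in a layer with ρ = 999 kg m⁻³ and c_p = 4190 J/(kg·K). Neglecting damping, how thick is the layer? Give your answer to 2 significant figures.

ω = 2π / 3.15×10^7 s = 1.99×10^-7 s⁻¹.
Required C = F₀ / (A ω) = 141 / (4.91 × 1.99×10^-7) = 1.44×10^8 J/(m²·K).
D = C / (ρ c_p) = 1.44×10^8 / (999 × 4190) = 34.4 m.

34 m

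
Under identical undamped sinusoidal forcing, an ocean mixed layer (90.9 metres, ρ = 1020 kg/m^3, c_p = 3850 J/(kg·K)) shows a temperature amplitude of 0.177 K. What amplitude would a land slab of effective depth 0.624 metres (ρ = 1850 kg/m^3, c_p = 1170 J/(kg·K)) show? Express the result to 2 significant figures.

47 K

C_ocean = 3.57×10^8 J/(m²·K); C_land = 1.35×10^6 J/(m²·K).
A ∝ 1/C ⇒ A_land = A_ocean × C_ocean/C_land = 0.177 × 264 = 46.8 K.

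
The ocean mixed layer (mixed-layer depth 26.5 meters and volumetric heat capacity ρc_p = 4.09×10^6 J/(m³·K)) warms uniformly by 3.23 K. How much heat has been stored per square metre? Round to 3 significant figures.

3.50×10^8

Areal heat capacity C = ρc_p × D = 4.09×10^6 × 26.5 = 1.08×10^8 J m⁻² K⁻¹.
ΔQ = C ΔT = 1.08×10^8 × 3.23 = 3.50×10^8 J/m².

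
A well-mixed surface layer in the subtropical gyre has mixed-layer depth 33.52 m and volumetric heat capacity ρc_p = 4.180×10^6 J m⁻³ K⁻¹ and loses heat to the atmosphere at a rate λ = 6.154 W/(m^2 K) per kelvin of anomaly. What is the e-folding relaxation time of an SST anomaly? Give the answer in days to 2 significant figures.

260 days

Areal heat capacity C = ρc_p × D = 4.180×10^6 × 33.52 = 1.40×10^8 J/(m²·K).
Relaxation time τ = C / λ = 1.40×10^8 / 6.154 = 2.28×10^7 s.
In days: 2.28×10^7 s / (86400 s/day) = 264 days.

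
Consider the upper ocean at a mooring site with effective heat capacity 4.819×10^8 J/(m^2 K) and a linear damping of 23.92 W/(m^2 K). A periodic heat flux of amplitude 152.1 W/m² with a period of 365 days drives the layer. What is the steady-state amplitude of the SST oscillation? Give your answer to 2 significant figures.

Areal heat capacity C = 4.819×10^8 J/(m^2 K) (given).
Angular frequency ω = 2π / T = 2π / 3.15×10^7 s = 1.99×10^-7 s⁻¹.
√((Cω)² + λ²) = √((96.0)² + 23.92²) = 98.9 W/(m²·K).
Amplitude A = F₀ / √((Cω)²+λ²) = 152.1 / 98.9 = 1.54 K.

1.5 K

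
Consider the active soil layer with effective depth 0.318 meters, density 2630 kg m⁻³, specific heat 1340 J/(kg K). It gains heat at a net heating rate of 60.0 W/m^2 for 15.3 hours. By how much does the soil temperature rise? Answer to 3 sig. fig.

Areal heat capacity C = ρ c_p D = 2630 × 1340 × 0.318 = 1.12×10^6 J m⁻² K⁻¹.
Net heat input Q = F Δt = 60.0 × (15.3 hours × 3600 s/hour) = 3.30×10^6 J/m².
ΔT = Q / C = 3.30×10^6 / 1.12×10^6 = 2.95 K.

2.95 K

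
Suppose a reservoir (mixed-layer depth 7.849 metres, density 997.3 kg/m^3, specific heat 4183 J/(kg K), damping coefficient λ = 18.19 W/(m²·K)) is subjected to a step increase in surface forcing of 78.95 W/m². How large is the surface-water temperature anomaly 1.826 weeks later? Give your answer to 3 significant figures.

Areal heat capacity C = ρ c_p D = 997.3 × 4183 × 7.849 = 3.27×10^7 J/(m^2 K).
τ = C / λ = 3.27×10^7 / 18.19 = 1.80×10^6 s.
Equilibrium anomaly ΔT_eq = F / λ = 78.95 / 18.19 = 4.34 K.
t = 1.826 weeks = 1.10×10^6 s, so t/τ = 0.614.
ΔT(t) = ΔT_eq (1 − e^(−t/τ)) = 4.34 × (1 − e^−0.614) = 1.99 K.

1.99 K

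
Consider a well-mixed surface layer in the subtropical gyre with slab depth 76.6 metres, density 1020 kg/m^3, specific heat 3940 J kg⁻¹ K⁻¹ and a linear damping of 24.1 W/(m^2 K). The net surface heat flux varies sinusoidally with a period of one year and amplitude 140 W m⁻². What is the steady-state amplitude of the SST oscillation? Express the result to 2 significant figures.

Areal heat capacity C = ρ c_p D = 1020 × 3940 × 76.6 = 3.08×10^8 J m⁻² K⁻¹.
Angular frequency ω = 2π / T = 2π / 3.15×10^7 s = 1.99×10^-7 s⁻¹.
√((Cω)² + λ²) = √((61.3)² + 24.1²) = 65.9 W/(m²·K).
Amplitude A = F₀ / √((Cω)²+λ²) = 140 / 65.9 = 2.12 K.

2.1 K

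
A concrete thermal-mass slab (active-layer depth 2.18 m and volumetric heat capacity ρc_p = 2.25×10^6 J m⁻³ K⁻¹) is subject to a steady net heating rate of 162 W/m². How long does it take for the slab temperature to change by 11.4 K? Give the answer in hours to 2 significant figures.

96 hours

Areal heat capacity C = ρc_p × D = 2.25×10^6 × 2.18 = 4.90×10^6 J/(m²·K).
Time required: Δt = C ΔT / F = 4.90×10^6 × 11.4 / 162 = 3.45×10^5 s.
In hours: 3.45×10^5 s / (3600 s/hour) = 95.9 hours.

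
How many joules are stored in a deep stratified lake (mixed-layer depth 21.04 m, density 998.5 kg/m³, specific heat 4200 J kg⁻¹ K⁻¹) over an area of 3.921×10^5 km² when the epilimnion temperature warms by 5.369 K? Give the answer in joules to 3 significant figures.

Areal heat capacity C = ρ c_p D = 998.5 × 4200 × 21.04 = 8.82×10^7 J/(m²·K).
Heat per unit area: q = C ΔT = 8.82×10^7 × 5.369 = 4.74×10^8 J/m².
Total heat: Q = q × A = 4.74×10^8 × (3.921×10^5 × 10⁶ m²) = 1.86×10^20 J.

1.86×10^20 J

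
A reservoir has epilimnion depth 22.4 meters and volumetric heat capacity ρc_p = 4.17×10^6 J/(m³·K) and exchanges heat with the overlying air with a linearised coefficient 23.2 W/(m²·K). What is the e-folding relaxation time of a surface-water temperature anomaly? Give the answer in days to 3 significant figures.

46.6 days

Areal heat capacity C = ρc_p × D = 4.17×10^6 × 22.4 = 9.34×10^7 J m⁻² K⁻¹.
Relaxation time τ = C / λ = 9.34×10^7 / 23.2 = 4.03×10^6 s.
In days: 4.03×10^6 s / (86400 s/day) = 46.6 days.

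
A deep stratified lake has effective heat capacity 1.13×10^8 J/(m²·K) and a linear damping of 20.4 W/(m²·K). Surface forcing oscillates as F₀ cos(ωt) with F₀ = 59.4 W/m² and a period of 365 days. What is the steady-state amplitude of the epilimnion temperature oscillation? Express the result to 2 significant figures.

Areal heat capacity C = 1.13×10^8 J/(m²·K) (given).
Angular frequency ω = 2π / T = 2π / 3.15×10^7 s = 1.99×10^-7 s⁻¹.
√((Cω)² + λ²) = √((22.5)² + 20.4²) = 30.4 W/(m²·K).
Amplitude A = F₀ / √((Cω)²+λ²) = 59.4 / 30.4 = 1.96 K.

2.0 K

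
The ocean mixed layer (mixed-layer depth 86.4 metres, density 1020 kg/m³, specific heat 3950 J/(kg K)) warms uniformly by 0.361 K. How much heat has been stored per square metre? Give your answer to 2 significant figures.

1.3×10^8

Areal heat capacity C = ρ c_p D = 1020 × 3950 × 86.4 = 3.48×10^8 J/(m^2 K).
ΔQ = C ΔT = 3.48×10^8 × 0.361 = 1.26×10^8 J/m².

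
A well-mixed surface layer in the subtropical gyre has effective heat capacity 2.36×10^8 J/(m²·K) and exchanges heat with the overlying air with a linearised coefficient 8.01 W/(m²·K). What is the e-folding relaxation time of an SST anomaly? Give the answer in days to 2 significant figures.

340 days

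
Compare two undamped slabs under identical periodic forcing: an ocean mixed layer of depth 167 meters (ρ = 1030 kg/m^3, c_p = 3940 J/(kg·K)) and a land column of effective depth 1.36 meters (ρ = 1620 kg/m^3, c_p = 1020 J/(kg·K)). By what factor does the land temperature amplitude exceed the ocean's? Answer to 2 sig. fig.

300

C_ocean = 1030 × 3940 × 167 = 6.78×10^8 J/(m²·K).
C_land = 1620 × 1020 × 1.36 = 2.25×10^6 J/(m²·K).
Undamped amplitude ∝ 1/C, so A_land/A_ocean = C_ocean/C_land = 302.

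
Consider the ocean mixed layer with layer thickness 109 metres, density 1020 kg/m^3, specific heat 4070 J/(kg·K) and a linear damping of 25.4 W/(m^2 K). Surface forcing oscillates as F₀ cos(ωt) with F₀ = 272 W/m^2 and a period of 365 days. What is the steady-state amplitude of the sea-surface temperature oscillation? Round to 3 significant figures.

2.90 K

Areal heat capacity C = ρ c_p D = 1020 × 4070 × 109 = 4.53×10^8 J m⁻² K⁻¹.
Angular frequency ω = 2π / T = 2π / 3.15×10^7 s = 1.99×10^-7 s⁻¹.
√((Cω)² + λ²) = √((90.2)² + 25.4²) = 93.7 W/(m²·K).
Amplitude A = F₀ / √((Cω)²+λ²) = 272 / 93.7 = 2.90 K.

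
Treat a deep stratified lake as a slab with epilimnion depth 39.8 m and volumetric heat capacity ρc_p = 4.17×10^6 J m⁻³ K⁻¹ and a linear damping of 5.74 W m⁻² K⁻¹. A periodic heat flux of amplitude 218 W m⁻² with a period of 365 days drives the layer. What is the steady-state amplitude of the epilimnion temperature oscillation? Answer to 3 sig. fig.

Areal heat capacity C = ρc_p × D = 4.17×10^6 × 39.8 = 1.66×10^8 J/(m²·K).
Angular frequency ω = 2π / T = 2π / 3.15×10^7 s = 1.99×10^-7 s⁻¹.
√((Cω)² + λ²) = √((33.1)² + 5.74²) = 33.6 W/(m²·K).
Amplitude A = F₀ / √((Cω)²+λ²) = 218 / 33.6 = 6.50 K.

6.50 K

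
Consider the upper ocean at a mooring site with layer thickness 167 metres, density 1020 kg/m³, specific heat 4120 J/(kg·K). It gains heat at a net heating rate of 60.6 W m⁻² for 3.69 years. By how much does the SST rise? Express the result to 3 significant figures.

10.1 K

Areal heat capacity C = ρ c_p D = 1020 × 4120 × 167 = 7.02×10^8 J m⁻² K⁻¹.
Net heat input Q = F Δt = 60.6 × (3.69 years × 3.156×10^7 s/year) = 7.06×10^9 J/m².
ΔT = Q / C = 7.06×10^9 / 7.02×10^8 = 10.1 K.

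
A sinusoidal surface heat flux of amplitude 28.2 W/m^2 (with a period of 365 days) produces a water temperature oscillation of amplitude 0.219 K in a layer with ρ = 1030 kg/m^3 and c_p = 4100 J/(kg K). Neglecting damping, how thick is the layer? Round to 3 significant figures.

153 m

ω = 2π / 3.15×10^7 s = 1.99×10^-7 s⁻¹.
Required C = F₀ / (A ω) = 28.2 / (0.219 × 1.99×10^-7) = 6.46×10^8 J/(m²·K).
D = C / (ρ c_p) = 6.46×10^8 / (1030 × 4100) = 153 m.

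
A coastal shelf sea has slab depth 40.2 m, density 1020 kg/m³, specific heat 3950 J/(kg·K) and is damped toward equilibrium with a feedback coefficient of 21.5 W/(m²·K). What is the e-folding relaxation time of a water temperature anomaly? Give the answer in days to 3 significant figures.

87.2 days

Areal heat capacity C = ρ c_p D = 1020 × 3950 × 40.2 = 1.62×10^8 J m⁻² K⁻¹.
Relaxation time τ = C / λ = 1.62×10^8 / 21.5 = 7.53×10^6 s.
In days: 7.53×10^6 s / (86400 s/day) = 87.2 days.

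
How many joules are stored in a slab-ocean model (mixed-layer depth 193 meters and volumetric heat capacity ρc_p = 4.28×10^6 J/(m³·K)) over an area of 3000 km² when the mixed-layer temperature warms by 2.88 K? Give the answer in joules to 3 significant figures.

7.14×10^18 J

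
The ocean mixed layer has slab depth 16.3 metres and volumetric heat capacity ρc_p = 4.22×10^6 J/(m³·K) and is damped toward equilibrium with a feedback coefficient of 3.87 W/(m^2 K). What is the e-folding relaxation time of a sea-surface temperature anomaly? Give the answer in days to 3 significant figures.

206 days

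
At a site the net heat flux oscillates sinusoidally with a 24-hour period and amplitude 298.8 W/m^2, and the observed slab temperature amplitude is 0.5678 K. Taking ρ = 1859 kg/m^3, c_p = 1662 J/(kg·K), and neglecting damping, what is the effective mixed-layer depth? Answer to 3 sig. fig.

2.34 m

ω = 2π / 86400 s = 7.27×10^-5 s⁻¹.
Required C = F₀ / (A ω) = 298.8 / (0.5678 × 7.27×10^-5) = 7.24×10^6 J/(m²·K).
D = C / (ρ c_p) = 7.24×10^6 / (1859 × 1662) = 2.34 m.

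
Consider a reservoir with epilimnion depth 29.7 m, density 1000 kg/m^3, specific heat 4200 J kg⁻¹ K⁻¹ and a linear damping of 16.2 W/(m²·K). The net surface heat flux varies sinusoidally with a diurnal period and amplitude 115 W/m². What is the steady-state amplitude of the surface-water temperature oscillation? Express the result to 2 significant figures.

0.013 K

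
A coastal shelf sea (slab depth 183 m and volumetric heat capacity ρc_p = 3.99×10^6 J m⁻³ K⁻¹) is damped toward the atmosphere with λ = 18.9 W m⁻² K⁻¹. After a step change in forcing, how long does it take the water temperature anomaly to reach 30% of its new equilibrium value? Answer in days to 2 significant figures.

160 days

Areal heat capacity C = ρc_p × D = 3.99×10^6 × 183 = 7.30×10^8 J/(m²·K).
τ = C / λ = 7.30×10^8 / 18.9 = 3.86×10^7 s.
Fraction reached: 1 − e^(−t/τ) = 0.30 ⇒ t = −τ ln(1 − 0.30) = τ × 0.357.
t = 1.38×10^7 s = 159 days.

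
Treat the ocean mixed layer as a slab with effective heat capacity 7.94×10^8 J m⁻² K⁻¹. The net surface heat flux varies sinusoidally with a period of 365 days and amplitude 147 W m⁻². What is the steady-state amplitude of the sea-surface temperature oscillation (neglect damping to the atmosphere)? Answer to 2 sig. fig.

Areal heat capacity C = 7.94×10^8 J m⁻² K⁻¹ (given).
Angular frequency ω = 2π / T = 2π / 3.15×10^7 s = 1.99×10^-7 s⁻¹.
Cω = 7.94×10^8 × 1.99×10^-7 = 158 W/(m²·K).
Amplitude A = F₀ / (Cω) = 147 / 158 = 0.929 K.

0.93 K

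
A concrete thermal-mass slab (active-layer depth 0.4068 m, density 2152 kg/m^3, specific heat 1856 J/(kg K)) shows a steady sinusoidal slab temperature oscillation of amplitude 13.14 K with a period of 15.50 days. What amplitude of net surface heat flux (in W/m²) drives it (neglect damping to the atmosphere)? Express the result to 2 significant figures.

100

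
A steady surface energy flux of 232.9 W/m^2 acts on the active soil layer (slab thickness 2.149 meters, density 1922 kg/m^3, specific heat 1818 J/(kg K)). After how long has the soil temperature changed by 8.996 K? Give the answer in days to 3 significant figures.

Areal heat capacity C = ρ c_p D = 1922 × 1818 × 2.149 = 7.51×10^6 J m⁻² K⁻¹.
Time required: Δt = C ΔT / F = 7.51×10^6 × 8.996 / 232.9 = 2.90×10^5 s.
In days: 2.90×10^5 s / (86400 s/day) = 3.36 days.

3.36 days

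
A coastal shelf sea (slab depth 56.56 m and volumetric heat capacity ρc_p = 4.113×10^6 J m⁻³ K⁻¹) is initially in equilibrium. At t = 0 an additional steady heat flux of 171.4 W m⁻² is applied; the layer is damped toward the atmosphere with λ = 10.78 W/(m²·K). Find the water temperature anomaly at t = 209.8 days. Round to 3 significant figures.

Areal heat capacity C = ρc_p × D = 4.113×10^6 × 56.56 = 2.33×10^8 J m⁻² K⁻¹.
τ = C / λ = 2.33×10^8 / 10.78 = 2.16×10^7 s.
Equilibrium anomaly ΔT_eq = F / λ = 171.4 / 10.78 = 15.9 K.
t = 209.8 days = 1.81×10^7 s, so t/τ = 0.840.
ΔT(t) = ΔT_eq (1 − e^(−t/τ)) = 15.9 × (1 − e^−0.840) = 9.04 K.

9.04 K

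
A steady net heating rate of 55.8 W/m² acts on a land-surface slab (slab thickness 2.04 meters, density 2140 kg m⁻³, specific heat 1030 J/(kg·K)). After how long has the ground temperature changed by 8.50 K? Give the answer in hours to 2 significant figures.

190 hours

Areal heat capacity C = ρ c_p D = 2140 × 1030 × 2.04 = 4.50×10^6 J/(m^2 K).
Time required: Δt = C ΔT / F = 4.50×10^6 × 8.50 / 55.8 = 6.85×10^5 s.
In hours: 6.85×10^5 s / (3600 s/hour) = 190 hours.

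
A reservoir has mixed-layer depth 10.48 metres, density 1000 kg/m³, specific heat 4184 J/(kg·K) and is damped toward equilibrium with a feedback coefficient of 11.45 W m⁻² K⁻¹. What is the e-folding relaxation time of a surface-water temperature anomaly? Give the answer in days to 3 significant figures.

44.3 days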